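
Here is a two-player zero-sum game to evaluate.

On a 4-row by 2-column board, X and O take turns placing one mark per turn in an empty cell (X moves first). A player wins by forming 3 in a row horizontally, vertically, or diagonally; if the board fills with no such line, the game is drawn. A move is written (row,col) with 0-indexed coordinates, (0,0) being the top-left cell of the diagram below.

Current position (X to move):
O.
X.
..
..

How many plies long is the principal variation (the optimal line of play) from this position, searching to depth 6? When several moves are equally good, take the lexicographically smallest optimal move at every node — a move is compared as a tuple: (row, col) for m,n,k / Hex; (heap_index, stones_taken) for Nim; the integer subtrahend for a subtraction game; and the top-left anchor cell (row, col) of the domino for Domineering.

PV length from [O./X./../..]: 6 plies

ply 1, X at O./X./../.. | (0,1)=+0→OX/X./../..*; (1,1)=+0→O./XX/../..; (2,0)=+0→O./X./X./..; (2,1)=+0→O./X./.X/..; (3,0)=+0→O./X./../X.; (3,1)=+0→O./X./../.X
ply 2, O at OX/X./../.. | (1,1)=+0→OX/XO/../..*; (2,0)=+0→OX/X./O./..; (2,1)=+0→OX/X./.O/..; (3,0)=+0→OX/X./../O.; (3,1)=+0→OX/X./../.O
ply 3, X at OX/XO/../.. | (2,0)=+0→OX/XO/X./..*; (2,1)=+0→OX/XO/.X/..; (3,0)=+0→OX/XO/../X.; (3,1)=+0→OX/XO/../.X
ply 4, O at OX/XO/X./.. | (2,1)=-1→OX/XO/XO/..; (3,0)=+0→OX/XO/X./O.*; (3,1)=-1→OX/XO/X./.O
ply 5, X at OX/XO/X./O. | (2,1)=+0→OX/XO/XX/O.*; (3,1)=+0→OX/XO/X./OX
ply 6, O at OX/XO/XX/O. | (3,1)=+0→OX/XO/XX/OO*
ply 7: OX/XO/XX/OO is terminal +0 (X); from O./X./../.. depth 6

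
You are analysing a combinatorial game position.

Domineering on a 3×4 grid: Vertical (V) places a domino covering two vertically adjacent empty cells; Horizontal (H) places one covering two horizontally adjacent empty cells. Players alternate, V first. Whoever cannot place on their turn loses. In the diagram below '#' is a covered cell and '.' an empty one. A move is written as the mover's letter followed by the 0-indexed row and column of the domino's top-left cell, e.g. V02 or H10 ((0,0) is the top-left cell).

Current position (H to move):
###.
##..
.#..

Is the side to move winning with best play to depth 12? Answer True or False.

ply 1, H at ###./##../.#.. | H12=+1→###./####/.#..*; H22=-1→###./##../.###
ply 2: ###./####/.#.. is terminal -1 (V); from ###./##../.#.. depth 12

H winning at [###./##../.#..]: True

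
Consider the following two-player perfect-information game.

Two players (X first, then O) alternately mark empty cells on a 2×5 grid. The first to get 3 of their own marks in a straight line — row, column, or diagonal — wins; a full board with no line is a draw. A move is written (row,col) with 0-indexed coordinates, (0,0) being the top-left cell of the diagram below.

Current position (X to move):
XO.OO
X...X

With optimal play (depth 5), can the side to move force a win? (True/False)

X winning at [XO.OO/X...X]: False

ply 1, X at XO.OO/X...X | (0,2)=+0→XOXOO/X...X*; (1,1)=-1→XO.OO/XX..X; (1,2)=-1→XO.OO/X.X.X; (1,3)=-1→XO.OO/X..XX
ply 2, O at XOXOO/X...X | (1,1)=+0→XOXOO/XO..X*; (1,2)=+0→XOXOO/X.O.X; (1,3)=+0→XOXOO/X..OX
ply 3, X at XOXOO/XO..X | (1,2)=+0→XOXOO/XOX.X*; (1,3)=+0→XOXOO/XO.XX
ply 4, O at XOXOO/XOX.X | (1,3)=+0→XOXOO/XOXOX*
ply 5: XOXOO/XOXOX is terminal +0 (X); from XO.OO/X...X depth 5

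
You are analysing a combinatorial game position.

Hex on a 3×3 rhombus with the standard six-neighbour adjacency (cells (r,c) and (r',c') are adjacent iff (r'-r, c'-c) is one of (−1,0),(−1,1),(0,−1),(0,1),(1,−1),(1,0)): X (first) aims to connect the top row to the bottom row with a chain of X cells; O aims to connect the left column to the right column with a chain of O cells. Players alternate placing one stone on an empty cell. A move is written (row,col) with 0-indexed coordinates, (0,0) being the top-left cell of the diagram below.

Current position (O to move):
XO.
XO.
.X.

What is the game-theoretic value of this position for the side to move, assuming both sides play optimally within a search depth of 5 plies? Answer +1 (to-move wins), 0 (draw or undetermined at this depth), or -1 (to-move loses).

[XO./XO./.X.] O move#1: (0,2):-1/XOO/XO./.X., (1,2):-1/XO./XOO/.X., (2,0):+1/XO./XO./OX.*, (2,2):-1/XO./XO./.XO
[XO./XO./OX.] X move#2: (0,2):-1/XOX/XO./OX.*, (1,2):-1/XO./XOX/OX., (2,2):-1/XO./XO./OXX
[XOX/XO./OX.] O move#3: (1,2):+1/XOX/XOO/OX.*, (2,2):-1/XOX/XO./OXO
[XOX/XOO/OX.] end (terminal -1, X#4); searched XO./XO./.X. to 5

value(XO./XO./.X., O) = +1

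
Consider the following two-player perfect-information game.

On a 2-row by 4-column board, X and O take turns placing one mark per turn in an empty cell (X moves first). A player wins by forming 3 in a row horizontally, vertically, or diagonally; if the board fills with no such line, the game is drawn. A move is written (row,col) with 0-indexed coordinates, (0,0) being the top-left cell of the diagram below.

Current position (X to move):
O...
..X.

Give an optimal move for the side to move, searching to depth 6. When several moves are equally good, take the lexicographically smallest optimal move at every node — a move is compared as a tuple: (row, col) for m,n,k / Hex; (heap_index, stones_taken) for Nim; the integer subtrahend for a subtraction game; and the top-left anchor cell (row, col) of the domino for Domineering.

X's best at [O.../..X.]: (1,1)

[O.../..X.] X move#1: (0,1):+0/OX../..X., (0,2):+0/O.X./..X., (0,3):+0/O..X/..X., (1,0):+0/O.../X.X., (1,1):+1/O.../.XX.*, (1,3):+0/O.../..XX
[O.../.XX.] O move#2: (0,1):-1/OO../.XX.*, (0,2):-1/O.O./.XX., (0,3):-1/O..O/.XX., (1,0):-1/O.../OXX., (1,3):-1/O.../.XXO
[OO../.XX.] X move#3: (0,2):+1/OOX./.XX.*, (0,3):-1/OO.X/.XX., (1,0):+1/OO../XXX., (1,3):+1/OO../.XXX
[OOX./.XX.] O move#4: (0,3):-1/OOXO/.XX.*, (1,0):-1/OOX./OXX., (1,3):-1/OOX./.XXO
[OOXO/.XX.] X move#5: (1,0):+1/OOXO/XXX.*, (1,3):+1/OOXO/.XXX
[OOXO/XXX.] end (terminal -1, O#6); searched O.../..X. to 6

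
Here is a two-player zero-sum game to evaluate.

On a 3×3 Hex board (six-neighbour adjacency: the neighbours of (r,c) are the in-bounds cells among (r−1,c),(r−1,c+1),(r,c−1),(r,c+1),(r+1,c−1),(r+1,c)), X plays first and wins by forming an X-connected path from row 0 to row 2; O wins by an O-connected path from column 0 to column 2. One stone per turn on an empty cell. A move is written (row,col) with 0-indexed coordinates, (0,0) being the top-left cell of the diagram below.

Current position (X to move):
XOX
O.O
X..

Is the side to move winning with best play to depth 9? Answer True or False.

X winning at [XOX/O.O/X..]: True

p1 X@[XOX/O.O/X..]: (1,1)[XOX/OXO/X..]+1* (2,1)[XOX/O.O/XX.]-1 (2,2)[XOX/O.O/X.X]-1
p2 O@[XOX/OXO/X..] terminal -1; root [XOX/O.O/X..] d9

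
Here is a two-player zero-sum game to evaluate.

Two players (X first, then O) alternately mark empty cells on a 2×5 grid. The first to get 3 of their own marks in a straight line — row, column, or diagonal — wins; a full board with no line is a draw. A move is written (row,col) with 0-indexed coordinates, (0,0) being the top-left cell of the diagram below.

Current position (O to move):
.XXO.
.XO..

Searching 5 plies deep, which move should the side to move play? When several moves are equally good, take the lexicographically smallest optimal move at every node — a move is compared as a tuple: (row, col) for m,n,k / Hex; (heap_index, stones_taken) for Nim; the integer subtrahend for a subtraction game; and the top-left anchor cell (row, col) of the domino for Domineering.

[.XXO./.XO..] O move#1: (0,0):+0/OXXO./.XO..*, (0,4):-1/.XXOO/.XO.., (1,0):-1/.XXO./OXO.., (1,3):-1/.XXO./.XOO., (1,4):-1/.XXO./.XO.O
[OXXO./.XO..] X move#2: (0,4):+0/OXXOX/.XO..*, (1,0):+0/OXXO./XXO.., (1,3):+0/OXXO./.XOX., (1,4):+0/OXXO./.XO.X
[OXXOX/.XO..] O move#3: (1,0):+0/OXXOX/OXO..*, (1,3):+0/OXXOX/.XOO., (1,4):+0/OXXOX/.XO.O
[OXXOX/OXO..] X move#4: (1,3):+0/OXXOX/OXOX.*, (1,4):+0/OXXOX/OXO.X
[OXXOX/OXOX.] O move#5: (1,4):+0/OXXOX/OXOXO*
[OXXOX/OXOXO] end (terminal +0, X#6); searched .XXO./.XO.. to 5

O's best at [.XXO./.XO..]: (0,0)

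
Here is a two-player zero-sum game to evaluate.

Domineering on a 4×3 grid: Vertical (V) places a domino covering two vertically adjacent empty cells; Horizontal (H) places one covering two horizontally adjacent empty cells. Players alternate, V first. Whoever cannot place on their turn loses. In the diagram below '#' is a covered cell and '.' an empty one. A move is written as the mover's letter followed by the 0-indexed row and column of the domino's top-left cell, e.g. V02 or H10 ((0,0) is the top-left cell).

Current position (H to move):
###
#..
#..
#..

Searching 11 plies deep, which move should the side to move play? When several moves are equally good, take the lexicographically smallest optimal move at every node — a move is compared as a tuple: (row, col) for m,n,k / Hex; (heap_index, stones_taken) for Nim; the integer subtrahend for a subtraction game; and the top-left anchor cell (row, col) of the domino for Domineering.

H's best at [###/#../#../#..]: H21

[###/#../#../#..] H move#1: H11:-1/###/###/#../#.., H21:+1/###/#../###/#..*, H31:-1/###/#../#../###
[###/#../###/#..] end (terminal -1, V#2); searched ###/#../#../#.. to 11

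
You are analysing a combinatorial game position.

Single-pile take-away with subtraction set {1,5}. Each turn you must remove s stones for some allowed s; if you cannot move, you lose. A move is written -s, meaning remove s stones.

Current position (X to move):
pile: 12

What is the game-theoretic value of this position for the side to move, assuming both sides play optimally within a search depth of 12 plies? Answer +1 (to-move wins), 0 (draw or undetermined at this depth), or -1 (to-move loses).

p1 X@[12]: -1[11]-1* -5[7]-1
p2 O@[11]: -1[10]+1* -5[6]+1
p3 X@[10]: -1[9]-1* -5[5]-1
p4 O@[9]: -1[8]+1* -5[4]+1
p5 X@[8]: -1[7]-1* -5[3]-1
p6 O@[7]: -1[6]+1* -5[2]+1
p7 X@[6]: -1[5]-1* -5[1]-1
p8 O@[5]: -1[4]+1* -5[0]+1
p9 X@[4]: -1[3]-1*
p10 O@[3]: -1[2]+1*
p11 X@[2]: -1[1]-1*
p12 O@[1]: -1[0]+1*
p13 X@[0] terminal -1; root [12] d12

value(12, X) = -1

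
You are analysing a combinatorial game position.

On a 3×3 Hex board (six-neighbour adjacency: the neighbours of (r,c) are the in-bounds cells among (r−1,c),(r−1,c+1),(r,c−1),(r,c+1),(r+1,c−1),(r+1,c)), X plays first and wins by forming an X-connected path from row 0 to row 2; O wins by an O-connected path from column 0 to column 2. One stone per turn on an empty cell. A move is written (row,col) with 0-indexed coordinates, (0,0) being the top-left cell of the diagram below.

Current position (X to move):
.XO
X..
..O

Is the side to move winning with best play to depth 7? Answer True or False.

[.XO/X../..O] X move#1: (0,0):-1/XXO/X../..O, (1,1):+1/.XO/XX./..O*, (1,2):-1/.XO/X.X/..O, (2,0):+1/.XO/X../X.O, (2,1):+1/.XO/X../.XO
[.XO/XX./..O] O move#2: (0,0):-1/OXO/XX./..O*, (1,2):-1/.XO/XXO/..O, (2,0):-1/.XO/XX./O.O, (2,1):-1/.XO/XX./.OO
[OXO/XX./..O] X move#3: (1,2):+1/OXO/XXX/..O*, (2,0):+1/OXO/XX./X.O, (2,1):+1/OXO/XX./.XO
[OXO/XXX/..O] O move#4: (2,0):-1/OXO/XXX/O.O*, (2,1):-1/OXO/XXX/.OO
[OXO/XXX/O.O] X move#5: (2,1):+1/OXO/XXX/OXO*
[OXO/XXX/OXO] end (terminal -1, O#6); searched .XO/X../..O to 7

X winning at [.XO/X../..O]: True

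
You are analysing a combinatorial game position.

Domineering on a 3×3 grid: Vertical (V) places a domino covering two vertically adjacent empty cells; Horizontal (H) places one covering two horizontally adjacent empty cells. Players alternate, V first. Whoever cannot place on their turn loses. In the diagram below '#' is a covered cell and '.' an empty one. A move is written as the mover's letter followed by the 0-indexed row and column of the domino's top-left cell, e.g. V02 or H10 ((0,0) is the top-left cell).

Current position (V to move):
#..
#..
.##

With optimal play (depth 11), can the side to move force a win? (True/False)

V winning at [#../#../.##]: True

[#../#../.##] V move#1: V01:+1/##./##./.##*, V02:+1/#.#/#.#/.##
[##./##./.##] end (terminal -1, H#2); searched #../#../.## to 11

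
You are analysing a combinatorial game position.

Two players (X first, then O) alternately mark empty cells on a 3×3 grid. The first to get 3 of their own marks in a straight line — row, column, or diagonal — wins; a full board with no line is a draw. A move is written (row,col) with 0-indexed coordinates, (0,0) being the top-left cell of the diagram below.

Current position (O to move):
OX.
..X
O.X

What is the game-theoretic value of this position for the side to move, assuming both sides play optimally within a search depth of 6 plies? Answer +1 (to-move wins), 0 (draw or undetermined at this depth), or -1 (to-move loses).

value(OX./..X/O.X, O) = +1

ply 1, O at OX./..X/O.X | (0,2)=+1→OXO/..X/O.X*; (1,0)=+1→OX./O.X/O.X; (1,1)=-1→OX./.OX/O.X; (2,1)=-1→OX./..X/OOX
ply 2, X at OXO/..X/O.X | (1,0)=-1→OXO/X.X/O.X*; (1,1)=-1→OXO/.XX/O.X; (2,1)=-1→OXO/..X/OXX
ply 3, O at OXO/X.X/O.X | (1,1)=+1→OXO/XOX/O.X*; (2,1)=-1→OXO/X.X/OOX
ply 4: OXO/XOX/O.X is terminal -1 (X); from OX./..X/O.X depth 6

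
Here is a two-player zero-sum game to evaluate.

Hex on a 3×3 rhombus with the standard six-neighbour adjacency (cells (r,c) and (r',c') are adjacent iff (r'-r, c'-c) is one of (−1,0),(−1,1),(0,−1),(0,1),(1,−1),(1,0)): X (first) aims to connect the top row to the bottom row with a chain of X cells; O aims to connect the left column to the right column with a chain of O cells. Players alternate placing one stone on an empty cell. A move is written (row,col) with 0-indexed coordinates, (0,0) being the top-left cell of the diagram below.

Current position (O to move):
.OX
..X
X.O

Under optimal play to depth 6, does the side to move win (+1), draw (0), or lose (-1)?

value(.OX/..X/X.O, O) = -1

ply 1, O at .OX/..X/X.O | (0,0)=-1→OOX/..X/X.O*; (1,0)=-1→.OX/O.X/X.O; (1,1)=-1→.OX/.OX/X.O; (2,1)=-1→.OX/..X/XOO
ply 2, X at OOX/..X/X.O | (1,0)=+1→OOX/X.X/X.O*; (1,1)=+1→OOX/.XX/X.O; (2,1)=+1→OOX/..X/XXO
ply 3, O at OOX/X.X/X.O | (1,1)=-1→OOX/XOX/X.O*; (2,1)=-1→OOX/X.X/XOO
ply 4, X at OOX/XOX/X.O | (2,1)=+1→OOX/XOX/XXO*
ply 5: OOX/XOX/XXO is terminal -1 (O); from .OX/..X/X.O depth 6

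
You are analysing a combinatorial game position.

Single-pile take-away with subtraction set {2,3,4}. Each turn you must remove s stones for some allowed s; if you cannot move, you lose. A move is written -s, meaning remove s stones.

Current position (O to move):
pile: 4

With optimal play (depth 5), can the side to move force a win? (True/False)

[4] O move#1: -2:-1/2, -3:+1/1*, -4:+1/0
[1] end (terminal -1, X#2); searched 4 to 5

O winning at [4]: True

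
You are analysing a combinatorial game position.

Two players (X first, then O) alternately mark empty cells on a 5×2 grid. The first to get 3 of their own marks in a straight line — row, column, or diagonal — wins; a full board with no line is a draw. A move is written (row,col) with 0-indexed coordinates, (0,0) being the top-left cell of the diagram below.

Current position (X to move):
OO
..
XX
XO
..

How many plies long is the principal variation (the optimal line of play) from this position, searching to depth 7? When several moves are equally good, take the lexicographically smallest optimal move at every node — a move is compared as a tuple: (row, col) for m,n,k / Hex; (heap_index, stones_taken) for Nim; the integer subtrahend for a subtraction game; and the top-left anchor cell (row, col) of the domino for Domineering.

ply 1, X at OO/../XX/XO/.. | (1,0)=+1→OO/X./XX/XO/..*; (1,1)=+1→OO/.X/XX/XO/..; (4,0)=+1→OO/../XX/XO/X.; (4,1)=+1→OO/../XX/XO/.X
ply 2: OO/X./XX/XO/.. is terminal -1 (O); from OO/../XX/XO/.. depth 7

PV length from [OO/../XX/XO/..]: 1 ply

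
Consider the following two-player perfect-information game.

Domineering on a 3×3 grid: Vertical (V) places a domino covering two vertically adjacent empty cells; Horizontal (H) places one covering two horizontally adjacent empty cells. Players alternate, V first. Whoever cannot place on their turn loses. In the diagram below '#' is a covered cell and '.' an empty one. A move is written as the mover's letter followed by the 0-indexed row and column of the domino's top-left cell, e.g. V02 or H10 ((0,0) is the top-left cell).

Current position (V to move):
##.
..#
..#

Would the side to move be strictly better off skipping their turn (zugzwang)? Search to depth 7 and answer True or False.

zugzwang(##./..#/..#, V) = False

ply 1, V at ##./..#/..# | V10=+1→##./#.#/#.#*; V11=+1→##./.##/.##
ply 2: ##./#.#/#.# is terminal -1 (H); from ##./..#/..# depth 7
suppose V passes — search the same position with H to move:
pass> ply 1, H at ##./..#/..# | H10=+1→##./###/..#*; H20=+1→##./..#/###
pass> ply 2: ##./###/..# is terminal -1 (V); from ##./..#/..# depth 7
for V: play +1, pass -1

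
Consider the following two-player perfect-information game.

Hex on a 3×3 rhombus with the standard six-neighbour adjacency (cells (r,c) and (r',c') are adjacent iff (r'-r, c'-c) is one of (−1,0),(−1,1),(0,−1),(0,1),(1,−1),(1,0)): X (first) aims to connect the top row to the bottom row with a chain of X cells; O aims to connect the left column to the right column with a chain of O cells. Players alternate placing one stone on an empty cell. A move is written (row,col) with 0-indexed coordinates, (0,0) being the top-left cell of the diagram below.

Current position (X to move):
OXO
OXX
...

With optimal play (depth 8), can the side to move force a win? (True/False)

X winning at [OXO/OXX/...]: True

p1 X@[OXO/OXX/...]: (2,0)[OXO/OXX/X..]+1* (2,1)[OXO/OXX/.X.]+1 (2,2)[OXO/OXX/..X]+1
p2 O@[OXO/OXX/X..] terminal -1; root [OXO/OXX/...] d8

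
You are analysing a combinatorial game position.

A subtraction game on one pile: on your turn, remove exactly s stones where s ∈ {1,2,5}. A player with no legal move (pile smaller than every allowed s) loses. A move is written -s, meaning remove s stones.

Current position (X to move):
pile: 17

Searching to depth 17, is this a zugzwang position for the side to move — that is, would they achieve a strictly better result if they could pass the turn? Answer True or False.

ply 1, X at 17 | -1=-1→16; -2=+1→15*; -5=+1→12
ply 2, O at 15 | -1=-1→14*; -2=-1→13; -5=-1→10
ply 3, X at 14 | -1=-1→13; -2=+1→12*; -5=+1→9
ply 4, O at 12 | -1=-1→11*; -2=-1→10; -5=-1→7
ply 5, X at 11 | -1=-1→10; -2=+1→9*; -5=+1→6
ply 6, O at 9 | -1=-1→8*; -2=-1→7; -5=-1→4
ply 7, X at 8 | -1=-1→7; -2=+1→6*; -5=+1→3
ply 8, O at 6 | -1=-1→5*; -2=-1→4; -5=-1→1
ply 9, X at 5 | -1=-1→4; -2=+1→3*; -5=+1→0
ply 10, O at 3 | -1=-1→2*; -2=-1→1
ply 11, X at 2 | -1=-1→1; -2=+1→0*
ply 12: 0 is terminal -1 (O); from 17 depth 17
suppose X passes — search the same position with O to move:
pass> ply 1, O at 17 | -1=-1→16; -2=+1→15*; -5=+1→12
pass> ply 2, X at 15 | -1=-1→14*; -2=-1→13; -5=-1→10
pass> ply 3, O at 14 | -1=-1→13; -2=+1→12*; -5=+1→9
pass> ply 4, X at 12 | -1=-1→11*; -2=-1→10; -5=-1→7
pass> ply 5, O at 11 | -1=-1→10; -2=+1→9*; -5=+1→6
pass> ply 6, X at 9 | -1=-1→8*; -2=-1→7; -5=-1→4
pass> ply 7, O at 8 | -1=-1→7; -2=+1→6*; -5=+1→3
pass> ply 8, X at 6 | -1=-1→5*; -2=-1→4; -5=-1→1
pass> ply 9, O at 5 | -1=-1→4; -2=+1→3*; -5=+1→0
pass> ply 10, X at 3 | -1=-1→2*; -2=-1→1
pass> ply 11, O at 2 | -1=-1→1; -2=+1→0*
pass> ply 12: 0 is terminal -1 (X); from 17 depth 17
for X: play +1, pass -1

zugzwang(17, X) = False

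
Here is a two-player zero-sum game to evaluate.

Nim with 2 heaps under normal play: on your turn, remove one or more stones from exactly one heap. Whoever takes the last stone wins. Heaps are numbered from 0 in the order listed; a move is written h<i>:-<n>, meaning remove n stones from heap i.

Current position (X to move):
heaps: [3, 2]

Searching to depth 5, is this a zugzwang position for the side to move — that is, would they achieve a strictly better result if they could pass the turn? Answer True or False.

zugzwang((3,2), X) = False

p1 X@[(3,2)]: h0:-1[(2,2)]+1* h0:-2[(1,2)]-1 h0:-3[(0,2)]-1 h1:-1[(3,1)]-1 h1:-2[(3,0)]-1
p2 O@[(2,2)]: h0:-1[(1,2)]-1* h0:-2[(0,2)]-1 h1:-1[(2,1)]-1 h1:-2[(2,0)]-1
p3 X@[(1,2)]: h0:-1[(0,2)]-1 h1:-1[(1,1)]+1* h1:-2[(1,0)]-1
p4 O@[(1,1)]: h0:-1[(0,1)]-1* h1:-1[(1,0)]-1
p5 X@[(0,1)]: h1:-1[(0,0)]+1*
p6 O@[(0,0)] terminal -1; root [(3,2)] d5
suppose X passes — search the same position with O to move:
pass> p1 O@[(3,2)]: h0:-1[(2,2)]+1* h0:-2[(1,2)]-1 h0:-3[(0,2)]-1 h1:-1[(3,1)]-1 h1:-2[(3,0)]-1
pass> p2 X@[(2,2)]: h0:-1[(1,2)]-1* h0:-2[(0,2)]-1 h1:-1[(2,1)]-1 h1:-2[(2,0)]-1
pass> p3 O@[(1,2)]: h0:-1[(0,2)]-1 h1:-1[(1,1)]+1* h1:-2[(1,0)]-1
pass> p4 X@[(1,1)]: h0:-1[(0,1)]-1* h1:-1[(1,0)]-1
pass> p5 O@[(0,1)]: h1:-1[(0,0)]+1*
pass> p6 X@[(0,0)] terminal -1; root [(3,2)] d5
for X: play +1, pass -1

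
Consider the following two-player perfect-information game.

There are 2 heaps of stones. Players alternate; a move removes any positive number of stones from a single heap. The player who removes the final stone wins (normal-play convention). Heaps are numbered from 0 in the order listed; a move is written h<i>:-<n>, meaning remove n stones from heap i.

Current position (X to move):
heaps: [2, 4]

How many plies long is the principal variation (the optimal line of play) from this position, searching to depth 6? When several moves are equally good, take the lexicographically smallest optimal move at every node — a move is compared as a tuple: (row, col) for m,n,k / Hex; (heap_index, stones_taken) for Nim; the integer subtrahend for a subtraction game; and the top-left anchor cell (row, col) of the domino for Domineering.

ply 1, X at (2,4) | h0:-1=-1→(1,4); h0:-2=-1→(0,4); h1:-1=-1→(2,3); h1:-2=+1→(2,2)*; h1:-3=-1→(2,1); h1:-4=-1→(2,0)
ply 2, O at (2,2) | h0:-1=-1→(1,2)*; h0:-2=-1→(0,2); h1:-1=-1→(2,1); h1:-2=-1→(2,0)
ply 3, X at (1,2) | h0:-1=-1→(0,2); h1:-1=+1→(1,1)*; h1:-2=-1→(1,0)
ply 4, O at (1,1) | h0:-1=-1→(0,1)*; h1:-1=-1→(1,0)
ply 5, X at (0,1) | h1:-1=+1→(0,0)*
ply 6: (0,0) is terminal -1 (O); from (2,4) depth 6

PV length from [(2,4)]: 5 plies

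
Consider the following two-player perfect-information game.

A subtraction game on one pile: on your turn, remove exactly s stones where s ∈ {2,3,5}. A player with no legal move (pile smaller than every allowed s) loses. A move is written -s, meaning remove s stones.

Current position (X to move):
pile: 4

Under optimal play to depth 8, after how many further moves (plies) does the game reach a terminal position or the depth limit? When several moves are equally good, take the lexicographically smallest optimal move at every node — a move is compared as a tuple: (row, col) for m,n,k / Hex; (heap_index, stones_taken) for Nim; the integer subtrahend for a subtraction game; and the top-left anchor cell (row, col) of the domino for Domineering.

PV length from [4]: 1 ply

p1 X@[4]: -2[2]-1 -3[1]+1*
p2 O@[1] terminal -1; root [4] d8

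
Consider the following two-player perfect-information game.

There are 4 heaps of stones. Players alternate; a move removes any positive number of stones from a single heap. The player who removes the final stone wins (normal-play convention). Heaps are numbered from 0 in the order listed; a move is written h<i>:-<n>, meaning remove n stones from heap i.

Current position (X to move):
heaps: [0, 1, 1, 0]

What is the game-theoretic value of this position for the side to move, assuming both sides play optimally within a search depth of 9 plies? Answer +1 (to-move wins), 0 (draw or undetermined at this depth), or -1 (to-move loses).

value((0,1,1,0), X) = -1

ply 1, X at (0,1,1,0) | h1:-1=-1→(0,0,1,0)*; h2:-1=-1→(0,1,0,0)
ply 2, O at (0,0,1,0) | h2:-1=+1→(0,0,0,0)*
ply 3: (0,0,0,0) is terminal -1 (X); from (0,1,1,0) depth 9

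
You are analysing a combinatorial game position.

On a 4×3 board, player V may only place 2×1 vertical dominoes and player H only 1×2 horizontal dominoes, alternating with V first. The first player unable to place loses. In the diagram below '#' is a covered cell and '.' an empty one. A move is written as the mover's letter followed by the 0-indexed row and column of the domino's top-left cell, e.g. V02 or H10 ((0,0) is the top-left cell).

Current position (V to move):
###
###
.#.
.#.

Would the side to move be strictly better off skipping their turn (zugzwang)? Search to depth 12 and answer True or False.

ply 1, V at ###/###/.#./.#. | V20=+1→###/###/##./##.*; V22=+1→###/###/.##/.##
ply 2: ###/###/##./##. is terminal -1 (H); from ###/###/.#./.#. depth 12
suppose V passes — search the same position with H to move:
pass> ply 1: ###/###/.#./.#. is terminal -1 (H); from ###/###/.#./.#. depth 12
for V: play +1, pass +1

zugzwang(###/###/.#./.#., V) = False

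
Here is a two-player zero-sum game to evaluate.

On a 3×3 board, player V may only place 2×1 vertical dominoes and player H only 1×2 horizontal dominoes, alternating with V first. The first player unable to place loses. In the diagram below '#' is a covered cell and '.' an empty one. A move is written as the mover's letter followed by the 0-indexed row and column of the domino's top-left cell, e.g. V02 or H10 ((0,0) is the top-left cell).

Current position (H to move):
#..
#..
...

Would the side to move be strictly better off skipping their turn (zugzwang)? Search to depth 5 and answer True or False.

zugzwang(#../#../..., H) = False

[#../#../...] H move#1: H01:-1/###/#../..., H11:+1/#../###/...*, H20:-1/#../#../##., H21:-1/#../#../.##
[#../###/...] end (terminal -1, V#2); searched #../#../... to 5
pass branch (V moves first from the same position):
  | [#../#../...] V move#1: V01:+1/##./##./...*, V02:+1/#.#/#.#/..., V11:+1/#../##./.#., V12:+1/#../#.#/..#
  | [##./##./...] H move#2: H20:-1/##./##./##.*, H21:-1/##./##./.##
  | [##./##./##.] V move#3: V02:+1/###/###/##.*, V12:+1/##./###/###
  | [###/###/##.] end (terminal -1, H#4); searched #../#../... to 5
H moving scores +1; H passing scores -1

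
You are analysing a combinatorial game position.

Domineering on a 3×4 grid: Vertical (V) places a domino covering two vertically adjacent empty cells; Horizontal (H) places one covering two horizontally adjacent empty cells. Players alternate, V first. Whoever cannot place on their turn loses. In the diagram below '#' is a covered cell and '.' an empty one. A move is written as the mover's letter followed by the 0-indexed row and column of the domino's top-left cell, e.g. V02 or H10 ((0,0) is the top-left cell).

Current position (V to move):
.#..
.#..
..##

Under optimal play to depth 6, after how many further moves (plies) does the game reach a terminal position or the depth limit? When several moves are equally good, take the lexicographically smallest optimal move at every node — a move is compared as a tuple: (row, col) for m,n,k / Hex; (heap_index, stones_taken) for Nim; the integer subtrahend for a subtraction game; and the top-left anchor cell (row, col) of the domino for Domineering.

[.#../.#../..##] V move#1: V00:-1/##../##../..##, V02:+1/.##./.##./..##*, V03:+1/.#.#/.#.#/..##, V10:-1/.#../##../#.##
[.##./.##./..##] H move#2: H20:-1/.##./.##./####*
[.##./.##./####] V move#3: V00:+1/###./###./####*, V03:+1/.###/.###/####
[###./###./####] end (terminal -1, H#4); searched .#../.#../..## to 6

PV length from [.#../.#../..##]: 3 plies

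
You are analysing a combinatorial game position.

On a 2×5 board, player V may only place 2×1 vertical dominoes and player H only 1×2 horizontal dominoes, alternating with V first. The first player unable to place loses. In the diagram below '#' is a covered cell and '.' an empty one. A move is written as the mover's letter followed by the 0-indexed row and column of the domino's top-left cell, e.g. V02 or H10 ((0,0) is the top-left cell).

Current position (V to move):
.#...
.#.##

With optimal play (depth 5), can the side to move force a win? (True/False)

[.#.../.#.##] V move#1: V00:-1/##.../##.##, V02:+1/.##../.####*
[.##../.####] H move#2: H03:-1/.####/.####*
[.####/.####] V move#3: V00:+1/#####/#####*
[#####/#####] end (terminal -1, H#4); searched .#.../.#.## to 5

V winning at [.#.../.#.##]: True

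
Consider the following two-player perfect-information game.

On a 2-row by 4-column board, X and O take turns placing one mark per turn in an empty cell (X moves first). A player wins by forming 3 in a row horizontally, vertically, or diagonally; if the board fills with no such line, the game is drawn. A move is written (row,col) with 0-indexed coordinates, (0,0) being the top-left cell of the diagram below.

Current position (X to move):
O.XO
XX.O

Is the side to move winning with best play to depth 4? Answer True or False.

X winning at [O.XO/XX.O]: True

p1 X@[O.XO/XX.O]: (0,1)[OXXO/XX.O]+0 (1,2)[O.XO/XXXO]+1*
p2 O@[O.XO/XXXO] terminal -1; root [O.XO/XX.O] d4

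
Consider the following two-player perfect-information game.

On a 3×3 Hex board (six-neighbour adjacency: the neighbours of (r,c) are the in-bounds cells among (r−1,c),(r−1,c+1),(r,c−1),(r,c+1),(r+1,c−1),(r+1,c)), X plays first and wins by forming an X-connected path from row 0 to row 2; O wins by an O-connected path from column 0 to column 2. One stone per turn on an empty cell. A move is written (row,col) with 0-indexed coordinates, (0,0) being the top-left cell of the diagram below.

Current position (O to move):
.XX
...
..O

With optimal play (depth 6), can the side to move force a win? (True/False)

ply 1, O at .XX/.../..O | (0,0)=-1→OXX/.../..O; (1,0)=-1→.XX/O../..O; (1,1)=+1→.XX/.O./..O*; (1,2)=-1→.XX/..O/..O; (2,0)=-1→.XX/.../O.O; (2,1)=-1→.XX/.../.OO
ply 2, X at .XX/.O./..O | (0,0)=-1→XXX/.O./..O*; (1,0)=-1→.XX/XO./..O; (1,2)=-1→.XX/.OX/..O; (2,0)=-1→.XX/.O./X.O; (2,1)=-1→.XX/.O./.XO
ply 3, O at XXX/.O./..O | (1,0)=+1→XXX/OO./..O*; (1,2)=+1→XXX/.OO/..O; (2,0)=+1→XXX/.O./O.O; (2,1)=+1→XXX/.O./.OO
ply 4, X at XXX/OO./..O | (1,2)=-1→XXX/OOX/..O*; (2,0)=-1→XXX/OO./X.O; (2,1)=-1→XXX/OO./.XO
ply 5, O at XXX/OOX/..O | (2,0)=-1→XXX/OOX/O.O; (2,1)=+1→XXX/OOX/.OO*
ply 6: XXX/OOX/.OO is terminal -1 (X); from .XX/.../..O depth 6

O winning at [.XX/.../..O]: True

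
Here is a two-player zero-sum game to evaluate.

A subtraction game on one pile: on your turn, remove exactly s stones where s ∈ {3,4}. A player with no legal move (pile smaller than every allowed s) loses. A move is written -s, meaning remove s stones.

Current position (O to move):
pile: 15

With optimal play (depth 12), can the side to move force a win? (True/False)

O winning at [15]: False

p1 O@[15]: -3[12]-1* -4[11]-1
p2 X@[12]: -3[9]+1* -4[8]+1
p3 O@[9]: -3[6]-1* -4[5]-1
p4 X@[6]: -3[3]-1 -4[2]+1*
p5 O@[2] terminal -1; root [15] d12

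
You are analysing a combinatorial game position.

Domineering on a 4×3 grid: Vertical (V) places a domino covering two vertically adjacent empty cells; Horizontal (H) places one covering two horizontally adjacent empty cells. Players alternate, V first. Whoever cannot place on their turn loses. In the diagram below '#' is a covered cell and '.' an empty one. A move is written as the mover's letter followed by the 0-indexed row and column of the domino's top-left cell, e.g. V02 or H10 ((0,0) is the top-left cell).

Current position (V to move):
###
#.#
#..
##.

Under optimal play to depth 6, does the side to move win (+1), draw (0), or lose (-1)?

value(###/#.#/#../##., V) = +1

p1 V@[###/#.#/#../##.]: V11[###/###/##./##.]+1* V22[###/#.#/#.#/###]+1
p2 H@[###/###/##./##.] terminal -1; root [###/#.#/#../##.] d6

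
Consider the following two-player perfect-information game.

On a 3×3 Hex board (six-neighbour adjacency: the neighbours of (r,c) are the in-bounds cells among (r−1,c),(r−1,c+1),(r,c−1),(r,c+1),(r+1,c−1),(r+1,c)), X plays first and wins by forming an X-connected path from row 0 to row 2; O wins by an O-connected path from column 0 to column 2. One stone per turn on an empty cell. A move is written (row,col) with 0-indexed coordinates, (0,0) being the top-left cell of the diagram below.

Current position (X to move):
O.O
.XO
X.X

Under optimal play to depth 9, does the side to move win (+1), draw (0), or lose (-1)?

p1 X@[O.O/.XO/X.X]: (0,1)[OXO/.XO/X.X]+1* (1,0)[O.O/XXO/X.X]-1 (2,1)[O.O/.XO/XXX]-1
p2 O@[OXO/.XO/X.X] terminal -1; root [O.O/.XO/X.X] d9

value(O.O/.XO/X.X, X) = +1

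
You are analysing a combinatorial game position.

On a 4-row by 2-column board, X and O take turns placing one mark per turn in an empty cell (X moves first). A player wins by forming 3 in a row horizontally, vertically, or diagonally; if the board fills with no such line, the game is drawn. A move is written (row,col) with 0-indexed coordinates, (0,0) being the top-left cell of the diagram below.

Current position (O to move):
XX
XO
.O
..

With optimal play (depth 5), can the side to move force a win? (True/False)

p1 O@[XX/XO/.O/..]: (2,0)[XX/XO/OO/..]+0 (3,0)[XX/XO/.O/O.]-1 (3,1)[XX/XO/.O/.O]+1*
p2 X@[XX/XO/.O/.O] terminal -1; root [XX/XO/.O/..] d5

O winning at [XX/XO/.O/..]: True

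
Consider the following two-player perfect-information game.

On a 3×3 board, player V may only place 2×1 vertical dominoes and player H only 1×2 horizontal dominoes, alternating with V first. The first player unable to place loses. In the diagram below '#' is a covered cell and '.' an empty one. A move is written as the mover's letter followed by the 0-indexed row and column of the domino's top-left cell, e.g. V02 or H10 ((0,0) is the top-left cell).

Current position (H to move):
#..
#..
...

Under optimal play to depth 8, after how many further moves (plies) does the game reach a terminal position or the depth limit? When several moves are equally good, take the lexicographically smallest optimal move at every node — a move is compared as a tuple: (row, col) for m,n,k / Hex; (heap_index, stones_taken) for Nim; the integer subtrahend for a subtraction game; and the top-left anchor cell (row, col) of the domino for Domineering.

p1 H@[#../#../...]: H01[###/#../...]-1 H11[#../###/...]+1* H20[#../#../##.]-1 H21[#../#../.##]-1
p2 V@[#../###/...] terminal -1; root [#../#../...] d8

PV length from [#../#../...]: 1 ply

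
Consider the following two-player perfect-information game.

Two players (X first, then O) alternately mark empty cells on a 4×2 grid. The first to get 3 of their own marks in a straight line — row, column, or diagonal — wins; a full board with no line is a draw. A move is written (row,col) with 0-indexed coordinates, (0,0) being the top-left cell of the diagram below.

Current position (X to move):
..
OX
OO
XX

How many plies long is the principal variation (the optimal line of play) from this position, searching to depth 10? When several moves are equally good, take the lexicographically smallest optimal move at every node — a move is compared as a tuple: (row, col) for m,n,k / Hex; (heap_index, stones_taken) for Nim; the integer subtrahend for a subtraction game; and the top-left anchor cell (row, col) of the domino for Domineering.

p1 X@[../OX/OO/XX]: (0,0)[X./OX/OO/XX]+0* (0,1)[.X/OX/OO/XX]-1
p2 O@[X./OX/OO/XX]: (0,1)[XO/OX/OO/XX]+0*
p3 X@[XO/OX/OO/XX] terminal +0; root [../OX/OO/XX] d10

PV length from [../OX/OO/XX]: 2 plies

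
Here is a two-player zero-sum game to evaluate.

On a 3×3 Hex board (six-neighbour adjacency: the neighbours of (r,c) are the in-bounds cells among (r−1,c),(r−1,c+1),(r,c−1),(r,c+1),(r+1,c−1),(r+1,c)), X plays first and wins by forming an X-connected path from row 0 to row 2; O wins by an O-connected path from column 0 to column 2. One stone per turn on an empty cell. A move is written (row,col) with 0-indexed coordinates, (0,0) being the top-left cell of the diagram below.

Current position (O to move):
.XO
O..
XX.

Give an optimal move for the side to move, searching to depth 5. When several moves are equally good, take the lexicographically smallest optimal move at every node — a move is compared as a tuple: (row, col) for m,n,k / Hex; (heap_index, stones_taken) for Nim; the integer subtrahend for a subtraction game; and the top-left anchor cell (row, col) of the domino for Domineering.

ply 1, O at .XO/O../XX. | (0,0)=-1→OXO/O../XX.; (1,1)=+1→.XO/OO./XX.*; (1,2)=-1→.XO/O.O/XX.; (2,2)=-1→.XO/O../XXO
ply 2: .XO/OO./XX. is terminal -1 (X); from .XO/O../XX. depth 5

O's best at [.XO/O../XX.]: (1,1)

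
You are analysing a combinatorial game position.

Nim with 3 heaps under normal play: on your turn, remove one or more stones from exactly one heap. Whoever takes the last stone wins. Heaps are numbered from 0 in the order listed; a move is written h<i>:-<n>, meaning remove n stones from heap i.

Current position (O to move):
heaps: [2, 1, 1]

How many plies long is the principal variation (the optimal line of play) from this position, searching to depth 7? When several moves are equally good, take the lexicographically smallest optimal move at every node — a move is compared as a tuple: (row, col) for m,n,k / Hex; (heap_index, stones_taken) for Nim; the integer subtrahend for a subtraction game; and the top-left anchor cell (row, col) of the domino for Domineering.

PV length from [(2,1,1)]: 3 plies

ply 1, O at (2,1,1) | h0:-1=-1→(1,1,1); h0:-2=+1→(0,1,1)*; h1:-1=-1→(2,0,1); h2:-1=-1→(2,1,0)
ply 2, X at (0,1,1) | h1:-1=-1→(0,0,1)*; h2:-1=-1→(0,1,0)
ply 3, O at (0,0,1) | h2:-1=+1→(0,0,0)*
ply 4: (0,0,0) is terminal -1 (X); from (2,1,1) depth 7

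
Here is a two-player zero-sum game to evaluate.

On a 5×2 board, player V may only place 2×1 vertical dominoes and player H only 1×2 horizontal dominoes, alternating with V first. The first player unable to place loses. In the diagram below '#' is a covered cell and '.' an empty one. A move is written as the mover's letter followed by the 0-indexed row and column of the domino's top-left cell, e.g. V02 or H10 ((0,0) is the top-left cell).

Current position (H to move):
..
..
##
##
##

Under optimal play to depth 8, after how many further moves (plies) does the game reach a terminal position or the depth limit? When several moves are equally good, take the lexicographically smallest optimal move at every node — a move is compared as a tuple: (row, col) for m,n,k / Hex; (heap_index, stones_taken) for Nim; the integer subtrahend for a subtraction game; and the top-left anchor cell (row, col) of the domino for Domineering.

[../../##/##/##] H move#1: H00:+1/##/../##/##/##*, H10:+1/../##/##/##/##
[##/../##/##/##] end (terminal -1, V#2); searched ../../##/##/## to 8

PV length from [../../##/##/##]: 1 ply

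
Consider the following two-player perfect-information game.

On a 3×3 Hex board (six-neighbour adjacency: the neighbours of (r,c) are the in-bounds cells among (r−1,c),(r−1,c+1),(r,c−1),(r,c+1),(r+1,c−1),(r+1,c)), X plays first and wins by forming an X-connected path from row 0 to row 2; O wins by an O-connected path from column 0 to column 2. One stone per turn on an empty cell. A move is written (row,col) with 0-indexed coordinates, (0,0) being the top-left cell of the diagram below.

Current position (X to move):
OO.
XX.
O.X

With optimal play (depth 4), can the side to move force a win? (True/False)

p1 X@[OO./XX./O.X]: (0,2)[OOX/XX./O.X]+1* (1,2)[OO./XXX/O.X]-1 (2,1)[OO./XX./OXX]-1
p2 O@[OOX/XX./O.X]: (1,2)[OOX/XXO/O.X]-1* (2,1)[OOX/XX./OOX]-1
p3 X@[OOX/XXO/O.X]: (2,1)[OOX/XXO/OXX]+1*
p4 O@[OOX/XXO/OXX] terminal -1; root [OO./XX./O.X] d4

X winning at [OO./XX./O.X]: True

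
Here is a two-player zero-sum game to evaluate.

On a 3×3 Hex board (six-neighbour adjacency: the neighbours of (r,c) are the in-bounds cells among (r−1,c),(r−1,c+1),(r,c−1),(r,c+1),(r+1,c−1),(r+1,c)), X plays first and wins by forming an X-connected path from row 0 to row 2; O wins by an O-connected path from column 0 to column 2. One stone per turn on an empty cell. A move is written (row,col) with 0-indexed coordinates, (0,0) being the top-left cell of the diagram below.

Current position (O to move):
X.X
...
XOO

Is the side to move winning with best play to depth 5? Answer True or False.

O winning at [X.X/.../XOO]: False

[X.X/.../XOO] O move#1: (0,1):-1/XOX/.../XOO*, (1,0):-1/X.X/O../XOO, (1,1):-1/X.X/.O./XOO, (1,2):-1/X.X/..O/XOO
[XOX/.../XOO] X move#2: (1,0):+1/XOX/X../XOO*, (1,1):+1/XOX/.X./XOO, (1,2):+1/XOX/..X/XOO
[XOX/X../XOO] end (terminal -1, O#3); searched X.X/.../XOO to 5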